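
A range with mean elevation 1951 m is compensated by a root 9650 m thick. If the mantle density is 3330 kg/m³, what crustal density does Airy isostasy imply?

ρ_c h = (ρ_m − ρ_c) r → ρ_c (h + r) = ρ_m r → ρ_c = ρ_m r / (h + r).
ρ_c = 3330 × 9650 m / (1951 m + 9650 m) = 2770 kg/m³.

2770 kg/m³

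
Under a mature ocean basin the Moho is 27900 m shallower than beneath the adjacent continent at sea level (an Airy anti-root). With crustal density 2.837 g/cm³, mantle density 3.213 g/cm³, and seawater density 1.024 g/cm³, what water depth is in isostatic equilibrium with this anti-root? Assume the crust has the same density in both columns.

Replacing a thickness d of crust by seawater at the top must be balanced by replacing crust with mantle at the base: d (ρ_c − ρ_w) = a (ρ_m − ρ_c).
d = a (ρ_m − ρ_c)/(ρ_c − ρ_w) = 27900 m × 0.376/1.813 = 5790 m.

5790 m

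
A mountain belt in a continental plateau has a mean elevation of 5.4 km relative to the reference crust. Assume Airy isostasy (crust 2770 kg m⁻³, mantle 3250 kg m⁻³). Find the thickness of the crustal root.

Isostatic balance requires: the weight of the topography is balanced by the buoyancy of the root, ρ_c h = (ρ_m − ρ_c) r.
r = h · ρ_c / (ρ_m − ρ_c) = 5.4 km × 2770 / (3250 − 2770) = 31.2 km.

31.2 km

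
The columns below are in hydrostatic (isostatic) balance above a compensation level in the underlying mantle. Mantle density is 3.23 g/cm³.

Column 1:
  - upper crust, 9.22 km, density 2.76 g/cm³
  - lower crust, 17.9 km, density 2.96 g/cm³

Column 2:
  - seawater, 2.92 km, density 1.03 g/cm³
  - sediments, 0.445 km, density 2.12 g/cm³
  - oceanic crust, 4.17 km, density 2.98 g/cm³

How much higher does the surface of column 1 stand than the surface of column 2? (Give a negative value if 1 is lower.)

For any compensation level in the mantle, the mantle terms cancel and isostasy reduces to e = (Σt_1 − Σt_2) − (Σ(ρt)_1 − Σ(ρt)_2) / ρ_m.
Σt_1 = 27.12 km; Σt_2 = 7.535 km; Σ(ρt)_1 = 78.4312; Σ(ρt)_2 = 16.3776 (in km·g/cm³).
e = (27.12 − 7.535) − (78.4312 − 16.3776) / 3.23 = 0.373 km.

0.373 km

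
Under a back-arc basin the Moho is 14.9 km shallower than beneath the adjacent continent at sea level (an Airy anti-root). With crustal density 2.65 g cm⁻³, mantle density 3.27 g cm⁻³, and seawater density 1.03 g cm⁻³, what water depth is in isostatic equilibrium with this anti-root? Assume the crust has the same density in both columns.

5.7 km

Replacing a thickness d of crust by seawater at the top must be balanced by replacing crust with mantle at the base: d (ρ_c − ρ_w) = a (ρ_m − ρ_c).
d = a (ρ_m − ρ_c)/(ρ_c − ρ_w) = 14.9 km × 0.62/1.62 = 5.7 km.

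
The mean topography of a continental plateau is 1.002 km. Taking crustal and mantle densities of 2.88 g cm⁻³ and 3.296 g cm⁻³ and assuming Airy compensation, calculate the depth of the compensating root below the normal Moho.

6.94 km

By Archimedes' principle applied to the lithosphere: the weight of the topography is balanced by the buoyancy of the root, ρ_c h = (ρ_m − ρ_c) r.
r = h · ρ_c / (ρ_m − ρ_c) = 1.002 km × 2.88 / (3.296 − 2.88) = 6.94 km.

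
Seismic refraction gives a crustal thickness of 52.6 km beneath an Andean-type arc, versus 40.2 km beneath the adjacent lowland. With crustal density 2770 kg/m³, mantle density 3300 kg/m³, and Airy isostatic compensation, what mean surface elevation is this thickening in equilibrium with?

Excess crust Δ = 52.6 km − 40.2 km = 12.4 km, split between elevation h and root r with h + r = Δ.
Airy balance ρ_c h = (ρ_m − ρ_c) r gives r = h ρ_c/(ρ_m − ρ_c), so h (1 + ρ_c/(ρ_m − ρ_c)) = Δ, i.e. h = Δ (ρ_m − ρ_c)/ρ_m.
h = 12.4 km × 530/3300 = 1.99 km.

1.99 km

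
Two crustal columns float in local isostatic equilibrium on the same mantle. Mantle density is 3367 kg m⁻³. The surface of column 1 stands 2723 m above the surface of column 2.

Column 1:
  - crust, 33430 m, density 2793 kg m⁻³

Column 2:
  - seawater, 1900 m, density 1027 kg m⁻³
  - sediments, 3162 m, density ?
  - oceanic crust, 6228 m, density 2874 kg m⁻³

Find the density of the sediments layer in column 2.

2580 kg m⁻³

Take the compensation level at the base of the deeper column (depth z_c below the surface of column 1) and equate Σ ρ_i t_i down to z_c; mantle fills any gap and the z_c terms cancel.
Column 1: 33430×2793 + (z_c − 33430)×3367
Column 2: 2723×0 + 1900×1027 + 3162×ρ + 6228×2874 + (z_c − 2723 − 11290)×3367
The z_c×3367 term appears on both sides and cancels. Collect the known terms of each column as K = Σ(ρt)_known − 3367 × (depth of known layers): K_1 = 93369990 − 3367×33430 = −19188820; K_2 = 19850572 − 3367×(2723 + 11290) = −27331199.
Balance: K_1 = K_2 + 3162×ρ, so ρ = (K_1 − K_2)/3162 = 8142380/3162 = 2580 kg m⁻³.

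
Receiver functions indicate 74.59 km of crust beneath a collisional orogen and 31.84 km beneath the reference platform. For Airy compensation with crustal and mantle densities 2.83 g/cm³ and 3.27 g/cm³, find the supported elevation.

5.75 km

Excess crust Δ = 74.59 km − 31.84 km = 42.75 km, split between elevation h and root r with h + r = Δ.
Airy balance ρ_c h = (ρ_m − ρ_c) r gives r = h ρ_c/(ρ_m − ρ_c), so h (1 + ρ_c/(ρ_m − ρ_c)) = Δ, i.e. h = Δ (ρ_m − ρ_c)/ρ_m.
h = 42.75 km × 0.44/3.27 = 5.75 km.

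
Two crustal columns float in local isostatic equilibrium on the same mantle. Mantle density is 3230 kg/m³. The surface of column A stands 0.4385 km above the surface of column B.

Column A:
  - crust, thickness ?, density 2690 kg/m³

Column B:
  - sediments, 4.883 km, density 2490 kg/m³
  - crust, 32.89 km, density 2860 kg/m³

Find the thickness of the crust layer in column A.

31.9 km

Take the compensation level at the base of the deeper column (depth z_c below the surface of column A) and equate Σ ρ_i t_i down to z_c; mantle fills any gap and the z_c terms cancel.
Column A: x×2690 + (z_c − 0 − x)×3230
Column B: 0.4385×0 + 4.883×2490 + 32.89×2860 + (z_c − 0.4385 − 37.773)×3230
The z_c×3230 term appears on both sides and cancels. Collect the known terms of each column as K = Σ(ρt)_known − 3230 × (depth of known layers): K_A = 0 − 3230×0 = 0; K_B = 106224.07 − 3230×(0.4385 + 37.773) = −17199.075.
Balance: K_A − x×(3230 − 2690) = K_B, so x = (K_A − K_B)/(3230 − 2690) = 17199.1/540 = 31.9 km.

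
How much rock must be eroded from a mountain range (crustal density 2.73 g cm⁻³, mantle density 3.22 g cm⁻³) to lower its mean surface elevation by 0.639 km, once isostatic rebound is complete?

4.2 km

Net drop Δ = e − u = e − e ρ_c/ρ_m = e (ρ_m − ρ_c)/ρ_m.
e = Δ ρ_m/(ρ_m − ρ_c) = 0.639 km × 3.22/0.49 = 4.2 km.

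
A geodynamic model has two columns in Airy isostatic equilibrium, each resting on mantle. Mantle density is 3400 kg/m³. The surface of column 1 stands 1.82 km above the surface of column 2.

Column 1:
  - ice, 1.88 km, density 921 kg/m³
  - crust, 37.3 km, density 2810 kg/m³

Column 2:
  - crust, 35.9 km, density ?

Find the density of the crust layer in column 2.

2830 kg/m³

Take the compensation level at the base of the deeper column (depth z_c below the surface of column 1) and equate Σ ρ_i t_i down to z_c; mantle fills any gap and the z_c terms cancel.
Column 1: 1.88×921 + 37.3×2810 + (z_c − 39.18)×3400
Column 2: 1.82×0 + 35.9×ρ + (z_c − 1.82 − 35.9)×3400
The z_c×3400 term appears on both sides and cancels. Collect the known terms of each column as K = Σ(ρt)_known − 3400 × (depth of known layers): K_1 = 106544.48 − 3400×39.18 = −26667.52; K_2 = 0 − 3400×(1.82 + 35.9) = −128248.
Balance: K_1 = K_2 + 35.9×ρ, so ρ = (K_1 − K_2)/35.9 = 101580/35.9 = 2830 kg/m³.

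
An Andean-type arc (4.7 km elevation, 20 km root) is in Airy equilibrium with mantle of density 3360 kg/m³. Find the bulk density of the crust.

ρ_c h = (ρ_m − ρ_c) r → ρ_c (h + r) = ρ_m r → ρ_c = ρ_m r / (h + r).
ρ_c = 3360 × 20 km / (4.7 km + 20 km) = 2720 kg/m³.

2720 kg/m³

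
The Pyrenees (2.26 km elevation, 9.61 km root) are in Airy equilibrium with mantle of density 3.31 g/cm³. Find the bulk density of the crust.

2.68 g/cm³

ρ_c h = (ρ_m − ρ_c) r → ρ_c (h + r) = ρ_m r → ρ_c = ρ_m r / (h + r).
ρ_c = 3.31 × 9.61 km / (2.26 km + 9.61 km) = 2.68 g/cm³.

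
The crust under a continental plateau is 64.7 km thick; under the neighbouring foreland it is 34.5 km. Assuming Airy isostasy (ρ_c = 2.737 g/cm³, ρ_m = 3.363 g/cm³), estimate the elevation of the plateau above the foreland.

5.62 km

Excess crust Δ = 64.7 km − 34.5 km = 30.2 km, split between elevation h and root r with h + r = Δ.
Airy balance ρ_c h = (ρ_m − ρ_c) r gives r = h ρ_c/(ρ_m − ρ_c), so h (1 + ρ_c/(ρ_m − ρ_c)) = Δ, i.e. h = Δ (ρ_m − ρ_c)/ρ_m.
h = 30.2 km × 0.626/3.363 = 5.62 km.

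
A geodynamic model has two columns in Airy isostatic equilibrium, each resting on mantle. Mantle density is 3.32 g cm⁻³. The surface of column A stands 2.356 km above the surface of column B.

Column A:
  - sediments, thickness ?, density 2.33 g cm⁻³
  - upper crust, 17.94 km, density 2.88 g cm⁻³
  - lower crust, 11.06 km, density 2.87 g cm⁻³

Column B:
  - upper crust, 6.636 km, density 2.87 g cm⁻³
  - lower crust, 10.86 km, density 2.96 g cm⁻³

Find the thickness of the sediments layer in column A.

Take the compensation level at the base of the deeper column (depth z_c below the surface of column A) and equate Σ ρ_i t_i down to z_c; mantle fills any gap and the z_c terms cancel.
Column A: x×2.33 + 17.94×2.88 + 11.06×2.87 + (z_c − 29 − x)×3.32
Column B: 2.356×0 + 6.636×2.87 + 10.86×2.96 + (z_c − 2.356 − 17.496)×3.32
The z_c×3.32 term appears on both sides and cancels. Collect the known terms of each column as K = Σ(ρt)_known − 3.32 × (depth of known layers): K_A = 83.4094 − 3.32×29 = −12.8706; K_B = 51.19092 − 3.32×(2.356 + 17.496) = −14.71772.
Balance: K_A − x×(3.32 − 2.33) = K_B, so x = (K_A − K_B)/(3.32 − 2.33) = 1.84712/0.99 = 1.87 km.

1.87 km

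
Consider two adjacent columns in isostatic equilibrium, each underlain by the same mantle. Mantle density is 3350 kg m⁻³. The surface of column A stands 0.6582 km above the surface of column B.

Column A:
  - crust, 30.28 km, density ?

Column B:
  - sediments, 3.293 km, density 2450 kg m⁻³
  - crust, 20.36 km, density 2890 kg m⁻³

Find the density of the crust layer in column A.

Take the compensation level at the base of the deeper column (depth z_c below the surface of column A) and equate Σ ρ_i t_i down to z_c; mantle fills any gap and the z_c terms cancel.
Column A: 30.28×ρ + (z_c − 30.28)×3350
Column B: 0.6582×0 + 3.293×2450 + 20.36×2890 + (z_c − 0.6582 − 23.653)×3350
The z_c×3350 term appears on both sides and cancels. Collect the known terms of each column as K = Σ(ρt)_known − 3350 × (depth of known layers): K_A = 0 − 3350×30.28 = −101438; K_B = 66908.25 − 3350×(0.6582 + 23.653) = −14534.27.
Balance: K_A + 30.28×ρ = K_B, so ρ = (K_B − K_A)/30.28 = 86903.7/30.28 = 2870 kg m⁻³.

2870 kg m⁻³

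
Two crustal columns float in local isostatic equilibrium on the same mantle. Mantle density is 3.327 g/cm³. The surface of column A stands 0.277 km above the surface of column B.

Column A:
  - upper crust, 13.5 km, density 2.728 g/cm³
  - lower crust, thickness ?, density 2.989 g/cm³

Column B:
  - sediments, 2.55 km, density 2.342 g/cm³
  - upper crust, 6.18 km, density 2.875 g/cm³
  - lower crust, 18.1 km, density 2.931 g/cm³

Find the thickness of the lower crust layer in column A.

Take the compensation level at the base of the deeper column (depth z_c below the surface of column A) and equate Σ ρ_i t_i down to z_c; mantle fills any gap and the z_c terms cancel.
Column A: 13.5×2.728 + x×2.989 + (z_c − 13.5 − x)×3.327
Column B: 0.277×0 + 2.55×2.342 + 6.18×2.875 + 18.1×2.931 + (z_c − 0.277 − 26.83)×3.327
The z_c×3.327 term appears on both sides and cancels. Collect the known terms of each column as K = Σ(ρt)_known − 3.327 × (depth of known layers): K_A = 36.828 − 3.327×13.5 = −8.0865; K_B = 76.7907 − 3.327×(0.277 + 26.83) = −13.394289.
Balance: K_A − x×(3.327 − 2.989) = K_B, so x = (K_A − K_B)/(3.327 − 2.989) = 5.30779/0.338 = 15.7 km.

15.7 km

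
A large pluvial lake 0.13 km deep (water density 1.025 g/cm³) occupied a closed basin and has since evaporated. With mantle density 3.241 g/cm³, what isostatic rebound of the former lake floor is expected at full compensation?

u = d ρ_w/ρ_m = 0.13 km × 1.025/3.241 = 0.0411 km.

0.0411 km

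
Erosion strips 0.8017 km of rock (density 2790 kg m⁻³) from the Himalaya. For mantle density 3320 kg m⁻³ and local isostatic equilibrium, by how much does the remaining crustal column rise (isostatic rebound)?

Unloading: uplift u = e ρ_c/ρ_m = 0.8017 km × 2790/3320 = 0.674 km.

0.674 km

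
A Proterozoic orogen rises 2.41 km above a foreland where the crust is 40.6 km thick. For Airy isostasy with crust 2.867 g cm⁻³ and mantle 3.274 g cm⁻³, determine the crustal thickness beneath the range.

60 km

Root depth r = h ρ_c / (ρ_m − ρ_c) = 2.41 km × 2.867 / 0.407 = 16.98 km.
Total thickness = T + h + r = 40.6 km + 2.41 km + 16.98 km = 60 km.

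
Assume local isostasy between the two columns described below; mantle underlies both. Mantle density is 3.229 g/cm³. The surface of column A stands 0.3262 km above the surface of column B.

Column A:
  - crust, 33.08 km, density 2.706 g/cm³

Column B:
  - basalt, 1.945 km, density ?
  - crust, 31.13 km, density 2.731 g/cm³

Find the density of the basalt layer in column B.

Take the compensation level at the base of the deeper column (depth z_c below the surface of column A) and equate Σ ρ_i t_i down to z_c; mantle fills any gap and the z_c terms cancel.
Column A: 33.08×2.706 + (z_c − 33.08)×3.229
Column B: 0.3262×0 + 1.945×ρ + 31.13×2.731 + (z_c − 0.3262 − 33.075)×3.229
The z_c×3.229 term appears on both sides and cancels. Collect the known terms of each column as K = Σ(ρt)_known − 3.229 × (depth of known layers): K_A = 89.51448 − 3.229×33.08 = −17.30084; K_B = 85.01603 − 3.229×(0.3262 + 33.075) = −22.8364448.
Balance: K_A = K_B + 1.945×ρ, so ρ = (K_A − K_B)/1.945 = 5.5356/1.945 = 2.85 g/cm³.

2.85 g/cm³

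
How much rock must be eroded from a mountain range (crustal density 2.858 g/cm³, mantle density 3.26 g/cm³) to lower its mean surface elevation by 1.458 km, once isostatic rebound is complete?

11.8 km

Net drop Δ = e − u = e − e ρ_c/ρ_m = e (ρ_m − ρ_c)/ρ_m.
e = Δ ρ_m/(ρ_m − ρ_c) = 1.458 km × 3.26/0.402 = 11.8 km.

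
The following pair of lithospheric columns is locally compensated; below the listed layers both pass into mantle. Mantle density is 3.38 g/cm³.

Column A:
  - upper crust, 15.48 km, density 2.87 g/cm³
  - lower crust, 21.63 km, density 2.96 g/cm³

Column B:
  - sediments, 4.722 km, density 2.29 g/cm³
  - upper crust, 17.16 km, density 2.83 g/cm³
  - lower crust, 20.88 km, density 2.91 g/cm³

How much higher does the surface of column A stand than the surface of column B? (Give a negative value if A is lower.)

−2.2 km

For any compensation level in the mantle, the mantle terms cancel and isostasy reduces to e = (Σt_A − Σt_B) − (Σ(ρt)_A − Σ(ρt)_B) / ρ_m.
Σt_A = 37.11 km; Σt_B = 42.762 km; Σ(ρt)_A = 108.4524; Σ(ρt)_B = 120.13698 (in km·g/cm³).
e = (37.11 − 42.762) − (108.4524 − 120.13698) / 3.38 = −2.2 km.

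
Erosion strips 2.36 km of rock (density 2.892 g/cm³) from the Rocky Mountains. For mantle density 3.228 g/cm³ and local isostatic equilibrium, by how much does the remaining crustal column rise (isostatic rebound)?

2.11 km

Unloading: uplift u = e ρ_c/ρ_m = 2.36 km × 2.892/3.228 = 2.11 km.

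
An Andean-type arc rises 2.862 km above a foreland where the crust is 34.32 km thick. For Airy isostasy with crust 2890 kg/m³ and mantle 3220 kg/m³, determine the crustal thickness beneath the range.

62.2 km

Root depth r = h ρ_c / (ρ_m − ρ_c) = 2.862 km × 2890 / 330 = 25.06 km.
Total thickness = T + h + r = 34.32 km + 2.862 km + 25.06 km = 62.2 km.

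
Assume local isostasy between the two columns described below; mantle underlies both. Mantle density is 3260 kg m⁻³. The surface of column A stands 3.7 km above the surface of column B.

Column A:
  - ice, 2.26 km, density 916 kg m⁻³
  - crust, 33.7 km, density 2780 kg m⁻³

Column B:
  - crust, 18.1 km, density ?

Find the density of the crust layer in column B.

Take the compensation level at the base of the deeper column (depth z_c below the surface of column A) and equate Σ ρ_i t_i down to z_c; mantle fills any gap and the z_c terms cancel.
Column A: 2.26×916 + 33.7×2780 + (z_c − 35.96)×3260
Column B: 3.7×0 + 18.1×ρ + (z_c − 3.7 − 18.1)×3260
The z_c×3260 term appears on both sides and cancels. Collect the known terms of each column as K = Σ(ρt)_known − 3260 × (depth of known layers): K_A = 95756.16 − 3260×35.96 = −21473.44; K_B = 0 − 3260×(3.7 + 18.1) = −71068.
Balance: K_A = K_B + 18.1×ρ, so ρ = (K_A − K_B)/18.1 = 49594.6/18.1 = 2740 kg m⁻³.

2740 kg m⁻³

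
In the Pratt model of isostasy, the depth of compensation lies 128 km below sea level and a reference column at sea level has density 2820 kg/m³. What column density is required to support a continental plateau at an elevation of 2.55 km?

2760 kg/m³

Pratt balance: ρ_ref D = ρ (D + h).
ρ = ρ_ref D/(D + h) = 2820 × 128 km/(128 km + 2.55 km) = 2760 kg/m³.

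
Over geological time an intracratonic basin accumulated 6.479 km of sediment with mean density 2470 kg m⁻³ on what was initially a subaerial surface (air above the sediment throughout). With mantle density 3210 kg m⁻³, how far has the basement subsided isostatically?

4.99 km

Subaerial load: s = t ρ_sed / ρ_m = 6.479 km × 2470/3210 = 4.99 km.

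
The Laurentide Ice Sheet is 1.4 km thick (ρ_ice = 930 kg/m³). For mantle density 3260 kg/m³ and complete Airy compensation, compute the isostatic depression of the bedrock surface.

0.399 km

Equating mass per unit area of the two columns: the ice load ρ_ice t is balanced by mantle displaced below, ρ_m s.
s = t ρ_ice / ρ_m = 1.4 km × 930/3260 = 0.399 km.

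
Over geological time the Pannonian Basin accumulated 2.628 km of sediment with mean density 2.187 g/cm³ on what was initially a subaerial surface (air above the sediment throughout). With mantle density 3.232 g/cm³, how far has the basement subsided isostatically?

1.78 km

Subaerial load: s = t ρ_sed / ρ_m = 2.628 km × 2.187/3.232 = 1.78 km.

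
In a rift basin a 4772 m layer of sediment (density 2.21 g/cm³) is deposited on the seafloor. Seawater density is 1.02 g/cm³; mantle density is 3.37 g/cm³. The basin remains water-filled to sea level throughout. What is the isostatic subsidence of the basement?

Submarine loading: the sediment displaces seawater, and the subsidence is in turn flooded, so s (ρ_m − ρ_w) = t (ρ_sed − ρ_w).
s = 4772 m × (2.21 − 1.02) / (3.37 − 1.02) = 2420 m.

2420 m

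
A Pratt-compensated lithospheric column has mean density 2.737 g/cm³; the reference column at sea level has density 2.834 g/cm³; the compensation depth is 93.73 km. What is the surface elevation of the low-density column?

3.32 km

ρ_ref D = ρ (D + h) → h = D (ρ_ref − ρ)/ρ.
h = 93.73 km × (2.834 − 2.737)/2.737 = 3.32 km.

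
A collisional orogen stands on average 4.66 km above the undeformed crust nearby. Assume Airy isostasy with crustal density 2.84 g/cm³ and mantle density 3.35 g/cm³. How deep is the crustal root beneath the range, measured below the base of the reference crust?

Balancing pressure at the compensation depth: the weight of the topography is balanced by the buoyancy of the root, ρ_c h = (ρ_m − ρ_c) r.
r = h · ρ_c / (ρ_m − ρ_c) = 4.66 km × 2.84 / (3.35 − 2.84) = 25.9 km.

25.9 km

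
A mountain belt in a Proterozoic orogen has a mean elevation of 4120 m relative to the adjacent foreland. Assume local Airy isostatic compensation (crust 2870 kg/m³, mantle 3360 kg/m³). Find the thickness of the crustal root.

24100 m

Balancing pressure at the compensation depth: the weight of the topography is balanced by the buoyancy of the root, ρ_c h = (ρ_m − ρ_c) r.
r = h · ρ_c / (ρ_m − ρ_c) = 4120 m × 2870 / (3360 − 2870) = 24100 m.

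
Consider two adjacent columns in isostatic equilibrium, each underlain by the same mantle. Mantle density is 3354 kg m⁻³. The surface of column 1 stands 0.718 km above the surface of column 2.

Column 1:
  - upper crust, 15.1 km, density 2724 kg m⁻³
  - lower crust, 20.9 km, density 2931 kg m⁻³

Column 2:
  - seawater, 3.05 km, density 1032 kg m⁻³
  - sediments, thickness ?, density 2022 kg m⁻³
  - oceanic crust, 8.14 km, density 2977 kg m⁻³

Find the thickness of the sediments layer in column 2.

4.35 km

Take the compensation level at the base of the deeper column (depth z_c below the surface of column 1) and equate Σ ρ_i t_i down to z_c; mantle fills any gap and the z_c terms cancel.
Column 1: 15.1×2724 + 20.9×2931 + (z_c − 36)×3354
Column 2: 0.718×0 + 3.05×1032 + x×2022 + 8.14×2977 + (z_c − 0.718 − 11.19 − x)×3354
The z_c×3354 term appears on both sides and cancels. Collect the known terms of each column as K = Σ(ρt)_known − 3354 × (depth of known layers): K_1 = 102390.3 − 3354×36 = −18353.7; K_2 = 27380.38 − 3354×(0.718 + 11.19) = −12559.052.
Balance: K_1 = K_2 − x×(3354 − 2022), so x = (K_2 − K_1)/(3354 − 2022) = 5794.65/1332 = 4.35 km.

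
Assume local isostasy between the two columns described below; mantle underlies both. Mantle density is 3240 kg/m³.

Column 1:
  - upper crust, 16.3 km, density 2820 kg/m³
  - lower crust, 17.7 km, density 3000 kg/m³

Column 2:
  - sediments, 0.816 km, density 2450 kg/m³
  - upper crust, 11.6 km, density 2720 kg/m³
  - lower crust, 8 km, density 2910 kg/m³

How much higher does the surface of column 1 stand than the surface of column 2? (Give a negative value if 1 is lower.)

0.549 km

For any compensation level in the mantle, the mantle terms cancel and isostasy reduces to e = (Σt_1 − Σt_2) − (Σ(ρt)_1 − Σ(ρt)_2) / ρ_m.
Σt_1 = 34 km; Σt_2 = 20.416 km; Σ(ρt)_1 = 99066; Σ(ρt)_2 = 56831.2 (in km·kg/m³).
e = (34 − 20.416) − (99066 − 56831.2) / 3240 = 0.549 km.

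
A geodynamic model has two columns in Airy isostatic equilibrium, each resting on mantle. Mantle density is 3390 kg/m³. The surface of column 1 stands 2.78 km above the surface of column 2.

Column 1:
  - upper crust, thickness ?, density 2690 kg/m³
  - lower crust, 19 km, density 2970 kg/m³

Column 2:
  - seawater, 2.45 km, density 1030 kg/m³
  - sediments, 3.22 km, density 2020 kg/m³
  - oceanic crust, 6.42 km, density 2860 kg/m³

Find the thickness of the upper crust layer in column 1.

Take the compensation level at the base of the deeper column (depth z_c below the surface of column 1) and equate Σ ρ_i t_i down to z_c; mantle fills any gap and the z_c terms cancel.
Column 1: x×2690 + 19×2970 + (z_c − 19 − x)×3390
Column 2: 2.78×0 + 2.45×1030 + 3.22×2020 + 6.42×2860 + (z_c − 2.78 − 12.09)×3390
The z_c×3390 term appears on both sides and cancels. Collect the known terms of each column as K = Σ(ρt)_known − 3390 × (depth of known layers): K_1 = 56430 − 3390×19 = −7980; K_2 = 27389.1 − 3390×(2.78 + 12.09) = −23020.2.
Balance: K_1 − x×(3390 − 2690) = K_2, so x = (K_1 − K_2)/(3390 − 2690) = 15040.2/700 = 21.5 km.

21.5 km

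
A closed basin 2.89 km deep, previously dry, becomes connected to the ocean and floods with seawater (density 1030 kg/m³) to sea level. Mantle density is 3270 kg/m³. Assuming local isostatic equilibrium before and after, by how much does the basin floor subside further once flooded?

After flooding the water column is d + s deep. Its weight must equal the weight of mantle displaced by the extra subsidence s: (d + s) ρ_w = s ρ_m.
s = d ρ_w / (ρ_m − ρ_w) = 2.89 km × 1030/(3270 − 1030) = 1.33 km.

1.33 km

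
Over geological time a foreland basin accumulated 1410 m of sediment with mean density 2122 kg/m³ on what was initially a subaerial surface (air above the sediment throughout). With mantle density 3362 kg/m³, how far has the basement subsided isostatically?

Subaerial load: s = t ρ_sed / ρ_m = 1410 m × 2122/3362 = 890 m.

890 m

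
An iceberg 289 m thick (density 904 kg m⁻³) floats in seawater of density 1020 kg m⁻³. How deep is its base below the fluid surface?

Draft d = t ρ_obj/ρ_fluid = 289 m × 904/1020 = 256 m.

256 m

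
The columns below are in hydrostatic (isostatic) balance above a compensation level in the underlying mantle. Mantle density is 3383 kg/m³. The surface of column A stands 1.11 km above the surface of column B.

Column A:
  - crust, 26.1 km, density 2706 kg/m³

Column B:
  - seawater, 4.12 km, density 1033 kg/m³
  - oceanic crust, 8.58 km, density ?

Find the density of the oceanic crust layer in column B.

Take the compensation level at the base of the deeper column (depth z_c below the surface of column A) and equate Σ ρ_i t_i down to z_c; mantle fills any gap and the z_c terms cancel.
Column A: 26.1×2706 + (z_c − 26.1)×3383
Column B: 1.11×0 + 4.12×1033 + 8.58×ρ + (z_c − 1.11 − 12.7)×3383
The z_c×3383 term appears on both sides and cancels. Collect the known terms of each column as K = Σ(ρt)_known − 3383 × (depth of known layers): K_A = 70626.6 − 3383×26.1 = −17669.7; K_B = 4255.96 − 3383×(1.11 + 12.7) = −42463.27.
Balance: K_A = K_B + 8.58×ρ, so ρ = (K_A − K_B)/8.58 = 24793.6/8.58 = 2890 kg/m³.

2890 kg/m³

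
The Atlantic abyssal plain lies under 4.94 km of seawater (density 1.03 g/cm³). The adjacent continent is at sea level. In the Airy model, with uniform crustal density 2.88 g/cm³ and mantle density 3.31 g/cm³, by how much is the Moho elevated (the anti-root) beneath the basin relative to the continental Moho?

Equating mass per unit area of the two columns: replacing crust with seawater at the top is compensated by replacing crust with mantle at the base: d (ρ_c − ρ_w) = a (ρ_m − ρ_c).
a = d (ρ_c − ρ_w)/(ρ_m − ρ_c) = 4.94 km × 1.85/0.43 = 21.3 km.

21.3 km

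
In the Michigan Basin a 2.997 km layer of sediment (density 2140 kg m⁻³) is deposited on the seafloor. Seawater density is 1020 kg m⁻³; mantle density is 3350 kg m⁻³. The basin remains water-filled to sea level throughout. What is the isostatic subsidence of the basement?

1.44 km

Submarine loading: the sediment displaces seawater, and the subsidence is in turn flooded, so s (ρ_m − ρ_w) = t (ρ_sed − ρ_w).
s = 2.997 km × (2140 − 1020) / (3350 − 1020) = 1.44 km.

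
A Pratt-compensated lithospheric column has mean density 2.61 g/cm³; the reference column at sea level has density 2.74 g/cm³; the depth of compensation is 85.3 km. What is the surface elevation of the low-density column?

ρ_ref D = ρ (D + h) → h = D (ρ_ref − ρ)/ρ.
h = 85.3 km × (2.74 − 2.61)/2.61 = 4.25 km.

4.25 km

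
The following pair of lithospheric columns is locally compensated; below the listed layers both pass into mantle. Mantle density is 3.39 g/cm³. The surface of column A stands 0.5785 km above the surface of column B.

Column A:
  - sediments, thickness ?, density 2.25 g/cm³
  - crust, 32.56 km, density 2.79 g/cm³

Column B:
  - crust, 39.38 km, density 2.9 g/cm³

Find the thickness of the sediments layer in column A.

1.51 km

Take the compensation level at the base of the deeper column (depth z_c below the surface of column A) and equate Σ ρ_i t_i down to z_c; mantle fills any gap and the z_c terms cancel.
Column A: x×2.25 + 32.56×2.79 + (z_c − 32.56 − x)×3.39
Column B: 0.5785×0 + 39.38×2.9 + (z_c − 0.5785 − 39.38)×3.39
The z_c×3.39 term appears on both sides and cancels. Collect the known terms of each column as K = Σ(ρt)_known − 3.39 × (depth of known layers): K_A = 90.8424 − 3.39×32.56 = −19.536; K_B = 114.202 − 3.39×(0.5785 + 39.38) = −21.257315.
Balance: K_A − x×(3.39 − 2.25) = K_B, so x = (K_A − K_B)/(3.39 − 2.25) = 1.72132/1.14 = 1.51 km.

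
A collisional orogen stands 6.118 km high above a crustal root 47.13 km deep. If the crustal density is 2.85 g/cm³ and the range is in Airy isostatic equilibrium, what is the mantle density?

3.22 g/cm³

Airy balance: ρ_c h = (ρ_m − ρ_c) r → ρ_m = ρ_c (1 + h/r).
ρ_m = 2.85 × (1 + 6.118 km/47.13 km) = 3.22 g/cm³.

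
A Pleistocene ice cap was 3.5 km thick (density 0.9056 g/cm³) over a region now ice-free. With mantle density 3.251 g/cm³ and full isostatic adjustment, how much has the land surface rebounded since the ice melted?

Removing the load lets mantle flow back in; uplift u satisfies ρ_ice t = ρ_m u.
u = t ρ_ice/ρ_m = 3.5 km × 0.9056/3.251 = 0.975 km.

0.975 km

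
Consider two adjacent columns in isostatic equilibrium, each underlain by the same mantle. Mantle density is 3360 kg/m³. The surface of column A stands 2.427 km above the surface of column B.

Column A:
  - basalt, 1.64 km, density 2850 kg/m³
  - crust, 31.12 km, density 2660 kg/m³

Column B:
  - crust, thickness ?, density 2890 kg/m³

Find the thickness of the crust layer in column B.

Take the compensation level at the base of the deeper column (depth z_c below the surface of column A) and equate Σ ρ_i t_i down to z_c; mantle fills any gap and the z_c terms cancel.
Column A: 1.64×2850 + 31.12×2660 + (z_c − 32.76)×3360
Column B: 2.427×0 + x×2890 + (z_c − 2.427 − 0 − x)×3360
The z_c×3360 term appears on both sides and cancels. Collect the known terms of each column as K = Σ(ρt)_known − 3360 × (depth of known layers): K_A = 87453.2 − 3360×32.76 = −22620.4; K_B = 0 − 3360×(2.427 + 0) = −8154.72.
Balance: K_A = K_B − x×(3360 − 2890), so x = (K_B − K_A)/(3360 − 2890) = 14465.7/470 = 30.8 km.

30.8 km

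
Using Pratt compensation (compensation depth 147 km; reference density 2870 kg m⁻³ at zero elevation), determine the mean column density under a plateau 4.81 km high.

2780 kg m⁻³

Pratt balance: ρ_ref D = ρ (D + h).
ρ = ρ_ref D/(D + h) = 2870 × 147 km/(147 km + 4.81 km) = 2780 kg m⁻³.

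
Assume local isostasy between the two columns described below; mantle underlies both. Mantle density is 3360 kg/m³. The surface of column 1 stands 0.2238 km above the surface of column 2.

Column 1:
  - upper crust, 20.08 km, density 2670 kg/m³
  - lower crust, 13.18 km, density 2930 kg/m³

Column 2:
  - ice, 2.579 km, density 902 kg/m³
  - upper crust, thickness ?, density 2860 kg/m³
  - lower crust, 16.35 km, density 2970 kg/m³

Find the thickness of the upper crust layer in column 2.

Take the compensation level at the base of the deeper column (depth z_c below the surface of column 1) and equate Σ ρ_i t_i down to z_c; mantle fills any gap and the z_c terms cancel.
Column 1: 20.08×2670 + 13.18×2930 + (z_c − 33.26)×3360
Column 2: 0.2238×0 + 2.579×902 + x×2860 + 16.35×2970 + (z_c − 0.2238 − 18.929 − x)×3360
The z_c×3360 term appears on both sides and cancels. Collect the known terms of each column as K = Σ(ρt)_known − 3360 × (depth of known layers): K_1 = 92231 − 3360×33.26 = −19522.6; K_2 = 50885.758 − 3360×(0.2238 + 18.929) = −13467.65.
Balance: K_1 = K_2 − x×(3360 − 2860), so x = (K_2 − K_1)/(3360 − 2860) = 6054.95/500 = 12.1 km.

12.1 km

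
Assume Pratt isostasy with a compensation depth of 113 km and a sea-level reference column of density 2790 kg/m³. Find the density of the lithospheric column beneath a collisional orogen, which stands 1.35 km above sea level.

Pratt balance: ρ_ref D = ρ (D + h).
ρ = ρ_ref D/(D + h) = 2790 × 113 km/(113 km + 1.35 km) = 2760 kg/m³.

2760 kg/m³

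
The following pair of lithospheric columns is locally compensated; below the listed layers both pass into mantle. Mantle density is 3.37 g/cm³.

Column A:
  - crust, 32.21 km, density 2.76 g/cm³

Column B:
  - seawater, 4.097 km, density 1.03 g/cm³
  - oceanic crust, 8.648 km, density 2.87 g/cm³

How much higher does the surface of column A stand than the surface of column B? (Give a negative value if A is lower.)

1.7 km

For any compensation level in the mantle, the mantle terms cancel and isostasy reduces to e = (Σt_A − Σt_B) − (Σ(ρt)_A − Σ(ρt)_B) / ρ_m.
Σt_A = 32.21 km; Σt_B = 12.745 km; Σ(ρt)_A = 88.8996; Σ(ρt)_B = 29.03967 (in km·g/cm³).
e = (32.21 − 12.745) − (88.8996 − 29.03967) / 3.37 = 1.7 km.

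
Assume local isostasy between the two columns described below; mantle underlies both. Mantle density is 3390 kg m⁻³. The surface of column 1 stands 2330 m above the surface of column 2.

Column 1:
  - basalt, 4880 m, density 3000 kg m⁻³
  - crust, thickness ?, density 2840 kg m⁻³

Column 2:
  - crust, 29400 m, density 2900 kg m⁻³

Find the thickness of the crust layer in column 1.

37100 m

Take the compensation level at the base of the deeper column (depth z_c below the surface of column 1) and equate Σ ρ_i t_i down to z_c; mantle fills any gap and the z_c terms cancel.
Column 1: 4880×3000 + x×2840 + (z_c − 4880 − x)×3390
Column 2: 2330×0 + 29400×2900 + (z_c − 2330 − 29400)×3390
The z_c×3390 term appears on both sides and cancels. Collect the known terms of each column as K = Σ(ρt)_known − 3390 × (depth of known layers): K_1 = 14640000 − 3390×4880 = −1903200; K_2 = 85260000 − 3390×(2330 + 29400) = −22304700.
Balance: K_1 − x×(3390 − 2840) = K_2, so x = (K_1 − K_2)/(3390 − 2840) = 20401500/550 = 37100 m.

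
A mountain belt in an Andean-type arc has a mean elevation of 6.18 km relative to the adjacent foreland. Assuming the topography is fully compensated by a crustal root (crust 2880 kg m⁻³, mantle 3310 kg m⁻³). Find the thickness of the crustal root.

41.4 km

In Airy isostatic equilibrium: the weight of the topography is balanced by the buoyancy of the root, ρ_c h = (ρ_m − ρ_c) r.
r = h · ρ_c / (ρ_m − ρ_c) = 6.18 km × 2880 / (3310 − 2880) = 41.4 km.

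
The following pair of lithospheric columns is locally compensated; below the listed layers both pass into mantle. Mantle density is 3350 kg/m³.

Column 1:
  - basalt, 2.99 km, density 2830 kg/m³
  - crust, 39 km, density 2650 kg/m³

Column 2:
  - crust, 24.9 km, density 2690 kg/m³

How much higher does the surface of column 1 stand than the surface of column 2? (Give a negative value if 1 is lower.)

For any compensation level in the mantle, the mantle terms cancel and isostasy reduces to e = (Σt_1 − Σt_2) − (Σ(ρt)_1 − Σ(ρt)_2) / ρ_m.
Σt_1 = 41.99 km; Σt_2 = 24.9 km; Σ(ρt)_1 = 111811.7; Σ(ρt)_2 = 66981 (in km·kg/m³).
e = (41.99 − 24.9) − (111811.7 − 66981) / 3350 = 3.71 km.

3.71 km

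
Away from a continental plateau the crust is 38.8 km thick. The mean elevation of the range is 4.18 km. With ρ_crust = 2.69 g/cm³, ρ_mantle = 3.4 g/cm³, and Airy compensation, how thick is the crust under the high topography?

Root depth r = h ρ_c / (ρ_m − ρ_c) = 4.18 km × 2.69 / 0.71 = 15.84 km.
Total thickness = T + h + r = 38.8 km + 4.18 km + 15.84 km = 58.8 km.

58.8 km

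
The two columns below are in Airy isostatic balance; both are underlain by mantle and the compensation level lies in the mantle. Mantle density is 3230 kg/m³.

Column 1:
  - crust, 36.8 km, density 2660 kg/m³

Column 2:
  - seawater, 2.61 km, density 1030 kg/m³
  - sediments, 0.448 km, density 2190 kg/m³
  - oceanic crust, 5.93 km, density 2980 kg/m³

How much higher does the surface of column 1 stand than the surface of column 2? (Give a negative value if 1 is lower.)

4.11 km

For any compensation level in the mantle, the mantle terms cancel and isostasy reduces to e = (Σt_1 − Σt_2) − (Σ(ρt)_1 − Σ(ρt)_2) / ρ_m.
Σt_1 = 36.8 km; Σt_2 = 8.988 km; Σ(ρt)_1 = 97888; Σ(ρt)_2 = 21340.82 (in km·kg/m³).
e = (36.8 − 8.988) − (97888 − 21340.82) / 3230 = 4.11 km.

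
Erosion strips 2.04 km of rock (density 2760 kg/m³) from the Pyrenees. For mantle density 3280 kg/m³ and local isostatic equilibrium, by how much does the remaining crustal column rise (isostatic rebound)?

1.72 km

Unloading: uplift u = e ρ_c/ρ_m = 2.04 km × 2760/3280 = 1.72 km.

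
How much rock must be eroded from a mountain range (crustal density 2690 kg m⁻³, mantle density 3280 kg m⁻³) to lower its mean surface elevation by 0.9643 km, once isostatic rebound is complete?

5.36 km

Net drop Δ = e − u = e − e ρ_c/ρ_m = e (ρ_m − ρ_c)/ρ_m.
e = Δ ρ_m/(ρ_m − ρ_c) = 0.9643 km × 3280/590 = 5.36 km.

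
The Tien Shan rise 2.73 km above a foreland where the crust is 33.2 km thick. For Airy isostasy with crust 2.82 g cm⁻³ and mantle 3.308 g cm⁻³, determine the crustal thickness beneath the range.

Root depth r = h ρ_c / (ρ_m − ρ_c) = 2.73 km × 2.82 / 0.488 = 15.78 km.
Total thickness = T + h + r = 33.2 km + 2.73 km + 15.78 km = 51.7 km.

51.7 km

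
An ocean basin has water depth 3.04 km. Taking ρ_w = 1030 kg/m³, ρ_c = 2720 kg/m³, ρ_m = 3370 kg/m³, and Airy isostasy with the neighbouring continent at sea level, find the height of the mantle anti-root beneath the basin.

7.9 km

Equating mass per unit area of the two columns: replacing crust with seawater at the top is compensated by replacing crust with mantle at the base: d (ρ_c − ρ_w) = a (ρ_m − ρ_c).
a = d (ρ_c − ρ_w)/(ρ_m − ρ_c) = 3.04 km × 1690/650 = 7.9 km.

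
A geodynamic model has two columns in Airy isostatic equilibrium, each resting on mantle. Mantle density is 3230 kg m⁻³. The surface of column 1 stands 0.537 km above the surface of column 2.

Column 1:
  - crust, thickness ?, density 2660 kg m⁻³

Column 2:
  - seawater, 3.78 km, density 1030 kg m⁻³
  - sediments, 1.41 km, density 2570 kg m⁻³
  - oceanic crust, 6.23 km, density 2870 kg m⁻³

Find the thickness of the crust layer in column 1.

23.2 km

Take the compensation level at the base of the deeper column (depth z_c below the surface of column 1) and equate Σ ρ_i t_i down to z_c; mantle fills any gap and the z_c terms cancel.
Column 1: x×2660 + (z_c − 0 − x)×3230
Column 2: 0.537×0 + 3.78×1030 + 1.41×2570 + 6.23×2870 + (z_c − 0.537 − 11.42)×3230
The z_c×3230 term appears on both sides and cancels. Collect the known terms of each column as K = Σ(ρt)_known − 3230 × (depth of known layers): K_1 = 0 − 3230×0 = 0; K_2 = 25397.2 − 3230×(0.537 + 11.42) = −13223.91.
Balance: K_1 − x×(3230 − 2660) = K_2, so x = (K_1 − K_2)/(3230 − 2660) = 13223.9/570 = 23.2 km.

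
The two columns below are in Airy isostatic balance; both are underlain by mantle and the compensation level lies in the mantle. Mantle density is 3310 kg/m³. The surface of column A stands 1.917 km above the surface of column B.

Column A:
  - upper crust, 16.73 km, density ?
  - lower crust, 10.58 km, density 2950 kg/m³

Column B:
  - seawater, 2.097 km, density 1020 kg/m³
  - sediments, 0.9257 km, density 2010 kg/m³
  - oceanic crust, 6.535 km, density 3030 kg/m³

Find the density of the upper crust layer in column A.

Take the compensation level at the base of the deeper column (depth z_c below the surface of column A) and equate Σ ρ_i t_i down to z_c; mantle fills any gap and the z_c terms cancel.
Column A: 16.73×ρ + 10.58×2950 + (z_c − 27.31)×3310
Column B: 1.917×0 + 2.097×1020 + 0.9257×2010 + 6.535×3030 + (z_c − 1.917 − 9.5577)×3310
The z_c×3310 term appears on both sides and cancels. Collect the known terms of each column as K = Σ(ρt)_known − 3310 × (depth of known layers): K_A = 31211 − 3310×27.31 = −59185.1; K_B = 23800.647 − 3310×(1.917 + 9.5577) = −14180.61.
Balance: K_A + 16.73×ρ = K_B, so ρ = (K_B − K_A)/16.73 = 45004.5/16.73 = 2690 kg/m³.

2690 kg/m³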